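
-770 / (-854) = 55 / 61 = 0.90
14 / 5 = 2.80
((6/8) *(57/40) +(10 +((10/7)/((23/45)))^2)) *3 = 234918273/4147360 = 56.64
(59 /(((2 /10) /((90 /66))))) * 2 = 8850 /11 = 804.55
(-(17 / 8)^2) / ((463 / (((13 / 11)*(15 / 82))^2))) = -10989225 / 24108713728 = -0.00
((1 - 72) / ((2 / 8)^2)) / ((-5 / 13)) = 14768 / 5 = 2953.60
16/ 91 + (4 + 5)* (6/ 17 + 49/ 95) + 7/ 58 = 69172781/ 8523970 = 8.12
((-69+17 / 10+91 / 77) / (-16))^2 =17.08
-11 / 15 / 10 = -11 / 150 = -0.07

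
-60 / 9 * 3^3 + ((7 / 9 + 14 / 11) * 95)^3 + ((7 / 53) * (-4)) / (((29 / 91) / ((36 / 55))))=55117836475308773 / 7456747815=7391672.33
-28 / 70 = -2 / 5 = -0.40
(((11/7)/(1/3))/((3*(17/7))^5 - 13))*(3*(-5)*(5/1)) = -1188495/68961352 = -0.02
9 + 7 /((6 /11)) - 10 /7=857 /42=20.40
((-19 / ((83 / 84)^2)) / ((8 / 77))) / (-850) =645183 / 2927825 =0.22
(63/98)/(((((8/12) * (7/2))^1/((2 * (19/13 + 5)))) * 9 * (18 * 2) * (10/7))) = 1/130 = 0.01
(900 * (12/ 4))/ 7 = 385.71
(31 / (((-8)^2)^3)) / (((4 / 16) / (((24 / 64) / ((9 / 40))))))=155 / 196608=0.00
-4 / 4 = -1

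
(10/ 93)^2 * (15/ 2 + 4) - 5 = -42095/ 8649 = -4.87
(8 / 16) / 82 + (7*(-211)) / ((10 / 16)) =-1937819 / 820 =-2363.19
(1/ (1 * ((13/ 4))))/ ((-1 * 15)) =-4/ 195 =-0.02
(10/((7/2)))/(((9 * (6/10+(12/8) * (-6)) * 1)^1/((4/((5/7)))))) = -0.21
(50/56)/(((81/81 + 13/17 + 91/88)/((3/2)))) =14025/29309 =0.48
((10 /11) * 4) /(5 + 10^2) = 0.03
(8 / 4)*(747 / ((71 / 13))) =19422 / 71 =273.55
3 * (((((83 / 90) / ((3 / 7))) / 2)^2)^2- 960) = -81515390171279 / 28343520000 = -2875.98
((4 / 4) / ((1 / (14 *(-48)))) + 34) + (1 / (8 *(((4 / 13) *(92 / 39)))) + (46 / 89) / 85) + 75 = -562.82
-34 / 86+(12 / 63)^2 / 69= -516605 / 1308447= -0.39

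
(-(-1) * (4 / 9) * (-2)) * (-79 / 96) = 79 / 108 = 0.73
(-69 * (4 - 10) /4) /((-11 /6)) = -621 /11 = -56.45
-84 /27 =-28 /9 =-3.11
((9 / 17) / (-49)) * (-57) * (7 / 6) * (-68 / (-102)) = 57 / 119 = 0.48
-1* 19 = -19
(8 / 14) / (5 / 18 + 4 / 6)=72 / 119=0.61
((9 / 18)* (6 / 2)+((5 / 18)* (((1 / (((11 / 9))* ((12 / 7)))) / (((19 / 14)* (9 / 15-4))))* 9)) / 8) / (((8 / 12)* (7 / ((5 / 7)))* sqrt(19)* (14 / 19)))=0.07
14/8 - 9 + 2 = -21/4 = -5.25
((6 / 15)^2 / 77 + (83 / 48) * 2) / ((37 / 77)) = 159871 / 22200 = 7.20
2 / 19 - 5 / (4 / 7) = -657 / 76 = -8.64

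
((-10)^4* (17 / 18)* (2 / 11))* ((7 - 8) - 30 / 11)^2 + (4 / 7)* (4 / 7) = 14002921664 / 586971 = 23856.24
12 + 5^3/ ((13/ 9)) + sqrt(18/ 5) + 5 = 3 * sqrt(10)/ 5 + 1346/ 13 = 105.44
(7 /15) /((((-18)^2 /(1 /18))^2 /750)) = 0.00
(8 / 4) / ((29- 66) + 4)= -2 / 33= -0.06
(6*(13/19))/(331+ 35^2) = 39/14782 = 0.00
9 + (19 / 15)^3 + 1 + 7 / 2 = 15.53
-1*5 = -5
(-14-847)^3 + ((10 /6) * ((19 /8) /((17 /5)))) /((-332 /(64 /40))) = -10807312615187 /16932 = -638277381.01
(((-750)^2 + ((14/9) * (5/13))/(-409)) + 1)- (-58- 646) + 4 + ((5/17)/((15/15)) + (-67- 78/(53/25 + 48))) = 574018786898951/1019316753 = 563140.74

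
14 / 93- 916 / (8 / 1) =-21269 / 186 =-114.35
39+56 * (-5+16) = 655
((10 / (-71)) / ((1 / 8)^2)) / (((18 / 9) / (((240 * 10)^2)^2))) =-10616832000000000 / 71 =-149532845070422.54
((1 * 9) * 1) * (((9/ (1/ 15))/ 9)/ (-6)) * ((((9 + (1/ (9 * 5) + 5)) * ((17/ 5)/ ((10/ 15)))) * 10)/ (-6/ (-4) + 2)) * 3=-96543/ 7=-13791.86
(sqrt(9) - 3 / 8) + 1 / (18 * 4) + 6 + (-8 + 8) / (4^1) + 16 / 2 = 599 / 36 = 16.64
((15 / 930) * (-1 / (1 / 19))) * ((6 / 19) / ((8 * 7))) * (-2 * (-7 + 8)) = 3 / 868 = 0.00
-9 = -9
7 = 7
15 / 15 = 1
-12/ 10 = -6/ 5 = -1.20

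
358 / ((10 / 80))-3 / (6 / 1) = 2863.50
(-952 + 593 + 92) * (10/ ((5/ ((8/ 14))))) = -2136/ 7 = -305.14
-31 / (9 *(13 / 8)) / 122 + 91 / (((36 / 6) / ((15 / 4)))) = 56.86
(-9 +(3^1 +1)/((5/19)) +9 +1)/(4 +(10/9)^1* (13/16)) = 5832/1765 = 3.30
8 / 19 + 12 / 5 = 2.82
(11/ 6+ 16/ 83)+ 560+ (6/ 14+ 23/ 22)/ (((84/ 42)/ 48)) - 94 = 19303481/ 38346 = 503.40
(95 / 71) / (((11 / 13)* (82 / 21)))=25935 / 64042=0.40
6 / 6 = 1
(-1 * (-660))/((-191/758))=-500280/191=-2619.27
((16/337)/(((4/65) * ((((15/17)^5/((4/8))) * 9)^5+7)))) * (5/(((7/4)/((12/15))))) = 24005810035369353896388611162797120/1125663822251223247109843902752074824241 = 0.00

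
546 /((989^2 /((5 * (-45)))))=-122850 /978121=-0.13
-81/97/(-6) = 27/194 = 0.14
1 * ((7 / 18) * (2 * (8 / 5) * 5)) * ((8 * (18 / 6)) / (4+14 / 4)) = 896 / 45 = 19.91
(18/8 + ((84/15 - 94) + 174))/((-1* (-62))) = 1757/1240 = 1.42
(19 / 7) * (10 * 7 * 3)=570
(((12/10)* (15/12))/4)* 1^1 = 0.38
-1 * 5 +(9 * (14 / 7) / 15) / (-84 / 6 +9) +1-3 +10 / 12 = -6.41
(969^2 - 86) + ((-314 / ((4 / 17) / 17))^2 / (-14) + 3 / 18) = -6018396359 / 168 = -35823787.85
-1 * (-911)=911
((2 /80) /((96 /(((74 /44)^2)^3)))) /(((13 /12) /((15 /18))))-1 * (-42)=23774249918665 /565992480768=42.00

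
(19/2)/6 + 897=10783/12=898.58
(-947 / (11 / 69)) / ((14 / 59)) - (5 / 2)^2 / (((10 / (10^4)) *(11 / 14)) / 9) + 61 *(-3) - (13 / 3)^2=-134201797 / 1386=-96826.69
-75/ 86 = -0.87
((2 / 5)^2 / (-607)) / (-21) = 4 / 318675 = 0.00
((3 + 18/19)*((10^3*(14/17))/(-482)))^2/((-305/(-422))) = 23262750000000/369631491589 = 62.93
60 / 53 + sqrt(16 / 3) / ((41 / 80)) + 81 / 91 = 9753 / 4823 + 320 * sqrt(3) / 123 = 6.53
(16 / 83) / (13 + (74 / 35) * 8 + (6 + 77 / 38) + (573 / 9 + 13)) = 63840 / 37954489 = 0.00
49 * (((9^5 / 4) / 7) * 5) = 2066715 / 4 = 516678.75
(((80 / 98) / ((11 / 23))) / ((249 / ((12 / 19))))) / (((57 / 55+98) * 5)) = 3680 / 420906031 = 0.00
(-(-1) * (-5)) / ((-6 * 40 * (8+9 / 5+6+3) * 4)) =5 / 18048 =0.00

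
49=49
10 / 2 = 5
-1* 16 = -16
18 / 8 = 9 / 4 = 2.25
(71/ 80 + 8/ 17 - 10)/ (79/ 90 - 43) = 105777/ 515576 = 0.21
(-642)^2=412164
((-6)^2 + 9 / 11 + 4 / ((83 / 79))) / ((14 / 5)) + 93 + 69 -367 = -2434855 / 12782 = -190.49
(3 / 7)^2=0.18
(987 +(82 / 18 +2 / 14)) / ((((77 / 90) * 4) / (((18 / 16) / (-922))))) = -2811465 / 7951328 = -0.35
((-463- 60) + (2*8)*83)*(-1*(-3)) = 2415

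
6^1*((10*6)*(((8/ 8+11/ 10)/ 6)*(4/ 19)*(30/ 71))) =15120/ 1349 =11.21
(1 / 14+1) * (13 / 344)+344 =1656899 / 4816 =344.04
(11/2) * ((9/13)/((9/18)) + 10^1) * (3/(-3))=-62.62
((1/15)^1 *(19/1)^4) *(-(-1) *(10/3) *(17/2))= 2215457/9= 246161.89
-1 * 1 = -1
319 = 319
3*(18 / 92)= 27 / 46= 0.59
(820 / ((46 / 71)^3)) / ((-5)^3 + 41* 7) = 73371755 / 3942108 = 18.61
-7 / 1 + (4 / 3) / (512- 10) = -5269 / 753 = -7.00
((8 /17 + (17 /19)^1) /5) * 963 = 424683 /1615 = 262.96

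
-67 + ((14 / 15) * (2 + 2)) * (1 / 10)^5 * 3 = -4187493 / 62500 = -67.00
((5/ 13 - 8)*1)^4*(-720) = -69162912720/ 28561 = -2421585.82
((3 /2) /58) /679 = 3 /78764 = 0.00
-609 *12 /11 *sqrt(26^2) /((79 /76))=-14440608 /869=-16617.50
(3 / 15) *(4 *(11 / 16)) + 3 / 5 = 23 / 20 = 1.15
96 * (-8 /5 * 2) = -1536 /5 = -307.20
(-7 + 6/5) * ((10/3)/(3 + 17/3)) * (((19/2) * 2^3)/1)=-2204/13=-169.54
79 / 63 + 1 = 2.25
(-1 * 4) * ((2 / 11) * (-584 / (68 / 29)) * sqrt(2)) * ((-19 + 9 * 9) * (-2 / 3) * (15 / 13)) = -21000640 * sqrt(2) / 2431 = -12216.94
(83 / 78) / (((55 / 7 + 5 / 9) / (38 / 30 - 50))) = -424711 / 68900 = -6.16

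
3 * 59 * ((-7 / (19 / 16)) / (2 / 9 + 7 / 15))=-892080 / 589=-1514.57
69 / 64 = 1.08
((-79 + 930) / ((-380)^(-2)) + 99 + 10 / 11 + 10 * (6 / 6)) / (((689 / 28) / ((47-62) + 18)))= 113545287156 / 7579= 14981565.79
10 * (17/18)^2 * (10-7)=26.76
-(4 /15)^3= -64 /3375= -0.02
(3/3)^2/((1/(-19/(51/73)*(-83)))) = 2257.27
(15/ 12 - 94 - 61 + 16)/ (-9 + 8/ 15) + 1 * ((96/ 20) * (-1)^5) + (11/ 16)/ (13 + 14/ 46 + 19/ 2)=61281689/ 5328920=11.50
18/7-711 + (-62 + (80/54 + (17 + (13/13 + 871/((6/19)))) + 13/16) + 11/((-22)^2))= 2008.05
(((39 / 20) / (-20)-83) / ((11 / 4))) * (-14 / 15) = 28.20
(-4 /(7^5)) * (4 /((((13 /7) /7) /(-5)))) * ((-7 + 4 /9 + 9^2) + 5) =4400 /3087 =1.43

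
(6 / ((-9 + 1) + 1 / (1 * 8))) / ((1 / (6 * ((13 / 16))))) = -26 / 7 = -3.71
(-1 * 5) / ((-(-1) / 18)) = -90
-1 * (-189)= 189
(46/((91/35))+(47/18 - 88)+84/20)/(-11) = 5.77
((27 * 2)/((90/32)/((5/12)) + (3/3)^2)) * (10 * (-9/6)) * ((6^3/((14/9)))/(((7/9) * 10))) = -2834352/1519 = -1865.93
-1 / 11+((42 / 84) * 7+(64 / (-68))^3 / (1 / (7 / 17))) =5633291 / 1837462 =3.07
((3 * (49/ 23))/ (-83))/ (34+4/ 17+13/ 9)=-22491/ 10421231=-0.00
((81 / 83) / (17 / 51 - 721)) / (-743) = 243 / 133328378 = 0.00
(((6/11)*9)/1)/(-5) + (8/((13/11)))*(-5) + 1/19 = -472423/13585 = -34.78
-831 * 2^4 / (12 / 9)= -9972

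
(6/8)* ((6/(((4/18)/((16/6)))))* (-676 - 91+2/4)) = -41391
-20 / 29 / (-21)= 20 / 609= 0.03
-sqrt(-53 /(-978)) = -sqrt(51834) /978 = -0.23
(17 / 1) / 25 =17 / 25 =0.68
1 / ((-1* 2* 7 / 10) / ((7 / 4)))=-5 / 4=-1.25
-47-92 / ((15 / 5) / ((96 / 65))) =-5999 / 65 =-92.29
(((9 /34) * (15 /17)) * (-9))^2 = 1476225 /334084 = 4.42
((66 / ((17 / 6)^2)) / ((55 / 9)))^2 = 3779136 / 2088025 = 1.81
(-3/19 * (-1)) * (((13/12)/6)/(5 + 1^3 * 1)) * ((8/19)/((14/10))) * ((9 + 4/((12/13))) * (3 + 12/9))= 16900/204687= 0.08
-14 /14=-1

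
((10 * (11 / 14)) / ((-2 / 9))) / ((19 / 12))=-2970 / 133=-22.33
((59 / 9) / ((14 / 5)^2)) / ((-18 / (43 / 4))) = -63425 / 127008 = -0.50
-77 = -77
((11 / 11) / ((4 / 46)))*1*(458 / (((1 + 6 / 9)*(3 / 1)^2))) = 351.13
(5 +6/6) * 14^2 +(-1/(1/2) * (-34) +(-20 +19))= 1243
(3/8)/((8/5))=15/64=0.23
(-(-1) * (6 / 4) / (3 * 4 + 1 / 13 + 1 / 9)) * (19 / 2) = 6669 / 5704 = 1.17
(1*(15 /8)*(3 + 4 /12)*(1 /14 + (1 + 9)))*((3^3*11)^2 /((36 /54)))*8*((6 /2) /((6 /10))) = 4664050875 /14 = 333146491.07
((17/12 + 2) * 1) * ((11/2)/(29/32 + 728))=1804/69975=0.03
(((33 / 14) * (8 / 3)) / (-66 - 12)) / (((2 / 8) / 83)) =-7304 / 273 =-26.75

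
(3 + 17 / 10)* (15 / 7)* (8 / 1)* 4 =2256 / 7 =322.29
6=6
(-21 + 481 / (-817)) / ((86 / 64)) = -564416 / 35131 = -16.07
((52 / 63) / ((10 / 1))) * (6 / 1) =52 / 105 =0.50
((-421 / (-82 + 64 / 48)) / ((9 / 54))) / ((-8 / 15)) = -56835 / 968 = -58.71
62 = 62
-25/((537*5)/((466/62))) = -1165/16647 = -0.07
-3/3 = -1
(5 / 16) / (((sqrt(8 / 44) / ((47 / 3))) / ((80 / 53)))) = 1175 * sqrt(22) / 318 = 17.33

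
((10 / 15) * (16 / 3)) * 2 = 64 / 9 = 7.11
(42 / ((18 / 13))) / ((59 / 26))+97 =110.37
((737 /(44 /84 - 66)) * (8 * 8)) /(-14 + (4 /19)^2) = 16253664 /314875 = 51.62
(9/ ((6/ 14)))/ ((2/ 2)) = 21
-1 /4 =-0.25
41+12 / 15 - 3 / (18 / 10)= 602 / 15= 40.13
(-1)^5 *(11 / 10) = -1.10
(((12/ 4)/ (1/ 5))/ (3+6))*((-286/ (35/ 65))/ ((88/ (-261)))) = 73515/ 28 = 2625.54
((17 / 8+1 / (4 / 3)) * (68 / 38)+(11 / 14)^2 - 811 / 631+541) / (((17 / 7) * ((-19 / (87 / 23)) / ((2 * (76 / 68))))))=-55757666553 / 557836181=-99.95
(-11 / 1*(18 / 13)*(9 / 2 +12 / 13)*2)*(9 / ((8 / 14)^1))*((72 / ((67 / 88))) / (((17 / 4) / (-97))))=1080965305728 / 192491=5615666.74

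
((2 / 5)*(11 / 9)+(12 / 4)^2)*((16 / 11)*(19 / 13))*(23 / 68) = 746396 / 109395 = 6.82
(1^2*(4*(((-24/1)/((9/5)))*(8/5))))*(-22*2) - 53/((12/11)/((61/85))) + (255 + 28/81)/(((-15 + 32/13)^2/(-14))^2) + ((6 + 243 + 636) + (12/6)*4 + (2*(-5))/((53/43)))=4746585961537693247/1030362924590820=4606.71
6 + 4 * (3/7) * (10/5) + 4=94/7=13.43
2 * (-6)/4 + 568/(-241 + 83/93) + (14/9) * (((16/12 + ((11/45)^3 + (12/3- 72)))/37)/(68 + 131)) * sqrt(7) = -5.40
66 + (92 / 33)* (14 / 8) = 2339 / 33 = 70.88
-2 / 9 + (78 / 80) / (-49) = -4271 / 17640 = -0.24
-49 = -49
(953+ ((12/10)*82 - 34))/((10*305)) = 5087/15250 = 0.33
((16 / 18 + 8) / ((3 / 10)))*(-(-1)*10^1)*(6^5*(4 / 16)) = 576000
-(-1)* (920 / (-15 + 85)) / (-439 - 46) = -92 / 3395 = -0.03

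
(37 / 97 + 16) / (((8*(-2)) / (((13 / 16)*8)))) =-20657 / 3104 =-6.65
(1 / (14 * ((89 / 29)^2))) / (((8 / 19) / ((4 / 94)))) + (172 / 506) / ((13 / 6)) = 10810160083 / 68569308808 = 0.16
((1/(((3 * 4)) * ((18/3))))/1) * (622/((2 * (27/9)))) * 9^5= 680157/8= 85019.62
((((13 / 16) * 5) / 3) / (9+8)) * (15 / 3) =325 / 816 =0.40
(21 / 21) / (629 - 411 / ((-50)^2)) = 2500 / 1572089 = 0.00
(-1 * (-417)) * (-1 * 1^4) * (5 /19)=-2085 /19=-109.74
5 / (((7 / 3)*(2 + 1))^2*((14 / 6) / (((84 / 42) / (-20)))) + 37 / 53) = -795 / 181679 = -0.00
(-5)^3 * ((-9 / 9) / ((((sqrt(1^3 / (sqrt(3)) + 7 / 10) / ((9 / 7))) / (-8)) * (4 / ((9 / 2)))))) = -1279.80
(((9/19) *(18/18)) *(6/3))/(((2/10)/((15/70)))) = 135/133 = 1.02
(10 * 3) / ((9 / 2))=20 / 3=6.67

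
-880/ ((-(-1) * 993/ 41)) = -36080/ 993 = -36.33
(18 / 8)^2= 81 / 16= 5.06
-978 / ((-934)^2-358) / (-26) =163 / 3778658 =0.00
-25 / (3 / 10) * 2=-500 / 3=-166.67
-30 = -30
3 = 3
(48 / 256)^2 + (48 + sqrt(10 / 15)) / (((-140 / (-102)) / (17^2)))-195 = 4913 * sqrt(6) / 70 + 88809531 / 8960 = 10083.70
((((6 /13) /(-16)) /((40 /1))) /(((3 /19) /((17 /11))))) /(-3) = 323 /137280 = 0.00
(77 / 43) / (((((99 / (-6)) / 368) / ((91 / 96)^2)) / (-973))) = 1297243493 / 37152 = 34917.19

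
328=328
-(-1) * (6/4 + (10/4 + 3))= 7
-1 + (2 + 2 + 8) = 11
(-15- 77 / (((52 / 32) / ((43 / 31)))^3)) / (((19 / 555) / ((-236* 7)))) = 3774021649548780 / 1243565713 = 3034838.94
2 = 2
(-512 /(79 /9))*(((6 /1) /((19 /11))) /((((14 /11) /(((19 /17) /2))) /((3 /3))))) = -836352 /9401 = -88.96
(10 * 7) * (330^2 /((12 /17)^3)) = 520163875 /24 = 21673494.79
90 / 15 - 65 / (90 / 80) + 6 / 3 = -448 / 9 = -49.78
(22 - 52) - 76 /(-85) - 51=-6809 /85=-80.11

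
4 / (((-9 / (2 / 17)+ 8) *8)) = -1 / 137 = -0.01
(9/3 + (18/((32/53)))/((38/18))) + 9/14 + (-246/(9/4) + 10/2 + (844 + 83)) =840.43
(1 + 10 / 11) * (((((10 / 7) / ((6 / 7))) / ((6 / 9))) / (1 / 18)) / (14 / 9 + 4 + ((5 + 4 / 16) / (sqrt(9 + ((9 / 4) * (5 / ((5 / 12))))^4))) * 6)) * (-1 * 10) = -1004440500000 / 6495107069 + 160744500 * sqrt(2362) / 6495107069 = -153.44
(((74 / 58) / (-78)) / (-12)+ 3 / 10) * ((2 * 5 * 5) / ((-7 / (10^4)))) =-73037500 / 3393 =-21525.94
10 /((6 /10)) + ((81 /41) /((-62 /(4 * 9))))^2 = 87149342 /4846323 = 17.98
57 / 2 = 28.50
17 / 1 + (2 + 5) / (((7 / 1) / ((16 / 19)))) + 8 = 491 / 19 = 25.84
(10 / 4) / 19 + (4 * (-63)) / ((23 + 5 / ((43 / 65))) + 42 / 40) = -2699815 / 344318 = -7.84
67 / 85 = 0.79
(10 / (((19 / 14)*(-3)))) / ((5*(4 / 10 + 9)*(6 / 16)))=-1120 / 8037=-0.14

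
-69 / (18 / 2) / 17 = -23 / 51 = -0.45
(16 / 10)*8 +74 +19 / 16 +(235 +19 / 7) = 182393 / 560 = 325.70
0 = 0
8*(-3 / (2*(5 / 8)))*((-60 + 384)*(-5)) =31104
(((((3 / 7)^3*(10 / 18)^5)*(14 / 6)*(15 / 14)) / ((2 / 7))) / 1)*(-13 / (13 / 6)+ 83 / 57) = -578125 / 3490452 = -0.17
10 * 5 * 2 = 100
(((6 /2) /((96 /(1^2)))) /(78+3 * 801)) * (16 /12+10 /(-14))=13 /1667232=0.00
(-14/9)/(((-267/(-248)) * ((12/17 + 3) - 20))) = 59024/665631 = 0.09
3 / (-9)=-1 / 3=-0.33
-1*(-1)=1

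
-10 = -10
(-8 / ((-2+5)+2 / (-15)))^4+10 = 70.65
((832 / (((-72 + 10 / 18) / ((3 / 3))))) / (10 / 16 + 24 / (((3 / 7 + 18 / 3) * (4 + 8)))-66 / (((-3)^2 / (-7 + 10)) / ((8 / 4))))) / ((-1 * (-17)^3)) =2695680 / 48974891677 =0.00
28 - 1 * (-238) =266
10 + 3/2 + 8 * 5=103/2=51.50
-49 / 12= -4.08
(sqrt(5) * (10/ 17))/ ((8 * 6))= 5 * sqrt(5)/ 408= 0.03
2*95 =190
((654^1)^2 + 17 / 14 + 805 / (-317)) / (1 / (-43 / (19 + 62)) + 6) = 81622502261 / 785526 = 103908.08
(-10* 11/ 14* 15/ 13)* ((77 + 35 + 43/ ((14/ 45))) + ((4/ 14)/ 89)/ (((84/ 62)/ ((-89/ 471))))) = -9528230525/ 4200378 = -2268.42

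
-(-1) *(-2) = -2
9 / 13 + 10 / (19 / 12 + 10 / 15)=601 / 117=5.14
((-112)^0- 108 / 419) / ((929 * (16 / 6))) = 933 / 3114008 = 0.00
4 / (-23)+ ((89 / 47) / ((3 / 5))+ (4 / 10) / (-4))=2.88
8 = 8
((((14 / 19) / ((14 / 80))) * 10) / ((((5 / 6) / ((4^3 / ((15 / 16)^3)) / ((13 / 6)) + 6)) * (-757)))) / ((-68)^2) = -2448152 / 4052769825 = -0.00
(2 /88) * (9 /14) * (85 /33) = 255 /6776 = 0.04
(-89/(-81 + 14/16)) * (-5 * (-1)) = 3560/641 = 5.55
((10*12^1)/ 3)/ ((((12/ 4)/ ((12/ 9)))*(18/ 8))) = 640/ 81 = 7.90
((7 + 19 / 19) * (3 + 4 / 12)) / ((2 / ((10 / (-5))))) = -80 / 3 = -26.67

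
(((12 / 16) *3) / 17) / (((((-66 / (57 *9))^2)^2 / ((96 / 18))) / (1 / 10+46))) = 1182514900023 / 9955880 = 118775.53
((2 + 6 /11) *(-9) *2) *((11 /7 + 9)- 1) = -4824 /11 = -438.55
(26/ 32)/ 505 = 13/ 8080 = 0.00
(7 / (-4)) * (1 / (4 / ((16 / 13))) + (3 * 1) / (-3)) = 63 / 52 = 1.21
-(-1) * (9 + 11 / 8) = 83 / 8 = 10.38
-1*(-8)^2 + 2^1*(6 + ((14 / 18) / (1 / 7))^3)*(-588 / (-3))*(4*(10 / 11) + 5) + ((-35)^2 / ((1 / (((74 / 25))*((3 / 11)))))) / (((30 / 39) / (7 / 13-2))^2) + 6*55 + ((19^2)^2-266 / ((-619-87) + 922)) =561993132157 / 801900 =700826.95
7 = 7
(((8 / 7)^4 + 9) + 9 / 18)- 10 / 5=44207 / 4802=9.21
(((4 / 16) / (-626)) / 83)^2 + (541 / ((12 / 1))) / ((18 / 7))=20447026128563 / 1166241786048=17.53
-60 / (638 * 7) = -30 / 2233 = -0.01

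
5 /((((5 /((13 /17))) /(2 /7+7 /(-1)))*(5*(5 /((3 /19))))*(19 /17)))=-1833 /63175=-0.03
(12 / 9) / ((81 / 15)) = 20 / 81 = 0.25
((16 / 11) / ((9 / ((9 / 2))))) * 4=32 / 11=2.91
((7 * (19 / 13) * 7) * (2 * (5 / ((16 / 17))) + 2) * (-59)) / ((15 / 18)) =-16643487 / 260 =-64013.41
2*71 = 142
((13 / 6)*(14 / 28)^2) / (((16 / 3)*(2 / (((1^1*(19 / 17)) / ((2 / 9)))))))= 2223 / 8704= 0.26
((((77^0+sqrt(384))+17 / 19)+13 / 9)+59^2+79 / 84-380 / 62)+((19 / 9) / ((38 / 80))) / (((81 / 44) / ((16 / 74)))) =8 * sqrt(6)+1547893104253 / 444838716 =3499.27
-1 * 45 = -45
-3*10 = -30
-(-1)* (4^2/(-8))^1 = -2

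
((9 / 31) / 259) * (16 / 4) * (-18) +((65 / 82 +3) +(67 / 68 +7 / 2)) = 183494667 / 22384852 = 8.20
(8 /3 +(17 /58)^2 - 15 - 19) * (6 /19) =-315349 /31958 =-9.87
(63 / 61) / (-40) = -63 / 2440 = -0.03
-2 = -2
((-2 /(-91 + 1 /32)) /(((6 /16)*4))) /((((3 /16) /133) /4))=1089536 /26199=41.59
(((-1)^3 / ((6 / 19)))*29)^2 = 303601 / 36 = 8433.36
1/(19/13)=13/19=0.68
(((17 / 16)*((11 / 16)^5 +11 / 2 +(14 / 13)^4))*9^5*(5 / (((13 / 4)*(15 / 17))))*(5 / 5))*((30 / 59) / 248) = 17884114533235947375 / 11393321771466752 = 1569.70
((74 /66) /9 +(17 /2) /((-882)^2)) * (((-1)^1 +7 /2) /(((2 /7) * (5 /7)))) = 2132275 /1397088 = 1.53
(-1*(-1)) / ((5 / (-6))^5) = -7776 / 3125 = -2.49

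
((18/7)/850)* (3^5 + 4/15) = 10947/14875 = 0.74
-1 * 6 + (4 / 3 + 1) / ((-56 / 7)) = -151 / 24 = -6.29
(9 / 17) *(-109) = -981 / 17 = -57.71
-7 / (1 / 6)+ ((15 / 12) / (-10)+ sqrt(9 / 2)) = -337 / 8+ 3 * sqrt(2) / 2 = -40.00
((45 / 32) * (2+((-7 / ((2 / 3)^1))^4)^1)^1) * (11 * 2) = 96283935 / 256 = 376109.12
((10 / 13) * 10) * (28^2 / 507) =78400 / 6591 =11.90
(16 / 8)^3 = 8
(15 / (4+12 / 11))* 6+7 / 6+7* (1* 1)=2171 / 84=25.85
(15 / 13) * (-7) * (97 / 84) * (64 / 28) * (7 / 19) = -1940 / 247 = -7.85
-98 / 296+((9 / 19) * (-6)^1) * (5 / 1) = -40891 / 2812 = -14.54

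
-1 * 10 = -10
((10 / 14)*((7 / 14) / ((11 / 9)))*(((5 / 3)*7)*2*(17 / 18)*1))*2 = 425 / 33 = 12.88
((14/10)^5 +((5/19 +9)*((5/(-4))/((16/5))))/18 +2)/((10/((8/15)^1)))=30682601/80156250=0.38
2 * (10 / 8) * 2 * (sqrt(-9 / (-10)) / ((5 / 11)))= 33 * sqrt(10) / 10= 10.44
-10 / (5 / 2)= -4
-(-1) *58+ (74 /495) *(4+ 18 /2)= 29672 /495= 59.94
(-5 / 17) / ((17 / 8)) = -40 / 289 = -0.14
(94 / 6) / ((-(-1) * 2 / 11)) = 517 / 6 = 86.17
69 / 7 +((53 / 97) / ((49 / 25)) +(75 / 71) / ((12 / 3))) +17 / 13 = 205447451 / 17548076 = 11.71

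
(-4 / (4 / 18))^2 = 324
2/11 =0.18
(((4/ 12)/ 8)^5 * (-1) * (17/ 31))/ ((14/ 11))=-187/ 3455778816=-0.00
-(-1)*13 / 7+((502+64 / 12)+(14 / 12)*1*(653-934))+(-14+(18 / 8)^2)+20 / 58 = 561139 / 3248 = 172.76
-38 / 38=-1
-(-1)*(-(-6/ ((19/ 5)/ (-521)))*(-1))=15630/ 19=822.63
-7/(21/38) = -38/3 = -12.67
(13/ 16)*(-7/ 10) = -0.57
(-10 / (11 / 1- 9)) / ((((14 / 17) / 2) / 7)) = -85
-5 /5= -1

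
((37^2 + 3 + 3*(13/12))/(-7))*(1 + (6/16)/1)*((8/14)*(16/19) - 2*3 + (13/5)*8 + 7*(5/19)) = -689038757/148960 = -4625.66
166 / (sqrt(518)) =83 * sqrt(518) / 259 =7.29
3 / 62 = 0.05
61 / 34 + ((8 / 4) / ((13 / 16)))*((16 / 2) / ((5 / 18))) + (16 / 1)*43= 1681117 / 2210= 760.69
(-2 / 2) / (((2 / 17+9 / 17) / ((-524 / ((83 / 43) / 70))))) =26813080 / 913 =29368.11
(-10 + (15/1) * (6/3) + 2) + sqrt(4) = 24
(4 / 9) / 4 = 0.11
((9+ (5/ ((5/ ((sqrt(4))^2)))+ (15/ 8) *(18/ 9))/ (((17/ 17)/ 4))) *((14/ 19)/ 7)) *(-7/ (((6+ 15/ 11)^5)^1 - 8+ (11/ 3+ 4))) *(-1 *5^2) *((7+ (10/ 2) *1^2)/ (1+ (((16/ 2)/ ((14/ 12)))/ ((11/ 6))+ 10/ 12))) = 187502016240/ 2558824505183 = 0.07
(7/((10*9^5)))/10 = 7/5904900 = 0.00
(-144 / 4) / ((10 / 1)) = -18 / 5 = -3.60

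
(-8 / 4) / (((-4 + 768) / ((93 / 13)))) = -93 / 4966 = -0.02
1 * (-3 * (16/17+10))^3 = -173741112/4913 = -35363.55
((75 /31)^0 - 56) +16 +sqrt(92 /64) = -39 +sqrt(23) /4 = -37.80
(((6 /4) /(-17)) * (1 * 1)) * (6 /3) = -3 /17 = -0.18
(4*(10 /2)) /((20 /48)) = 48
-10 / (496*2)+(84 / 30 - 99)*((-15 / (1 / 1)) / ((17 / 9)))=6441467 / 8432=763.93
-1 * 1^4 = -1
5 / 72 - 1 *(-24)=1733 / 72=24.07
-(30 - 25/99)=-29.75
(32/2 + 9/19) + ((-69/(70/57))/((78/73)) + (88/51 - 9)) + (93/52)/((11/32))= -740708957/19399380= -38.18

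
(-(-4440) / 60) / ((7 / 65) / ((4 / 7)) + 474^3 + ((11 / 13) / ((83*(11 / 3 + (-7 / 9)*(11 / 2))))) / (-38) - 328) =30341480 / 43665529359373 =0.00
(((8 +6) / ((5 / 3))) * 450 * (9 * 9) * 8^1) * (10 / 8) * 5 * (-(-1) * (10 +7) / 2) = 130126500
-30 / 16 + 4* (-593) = -18991 / 8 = -2373.88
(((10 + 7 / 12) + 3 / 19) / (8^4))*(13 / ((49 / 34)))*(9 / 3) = 541229 / 7626752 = 0.07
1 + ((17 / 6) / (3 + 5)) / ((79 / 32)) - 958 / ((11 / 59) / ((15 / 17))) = -200885033 / 44319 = -4532.71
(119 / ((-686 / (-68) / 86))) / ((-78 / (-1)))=24854 / 1911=13.01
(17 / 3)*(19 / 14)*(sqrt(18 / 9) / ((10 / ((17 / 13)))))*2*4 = 10982*sqrt(2) / 1365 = 11.38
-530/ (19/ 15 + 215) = -3975/ 1622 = -2.45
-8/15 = -0.53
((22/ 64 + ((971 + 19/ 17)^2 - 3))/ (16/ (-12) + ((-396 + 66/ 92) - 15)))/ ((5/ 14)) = -4221155831361/ 656642680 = -6428.39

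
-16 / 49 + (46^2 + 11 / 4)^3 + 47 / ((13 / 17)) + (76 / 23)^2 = 205122937977164551 / 21566272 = 9511284007.60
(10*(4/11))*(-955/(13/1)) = -38200/143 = -267.13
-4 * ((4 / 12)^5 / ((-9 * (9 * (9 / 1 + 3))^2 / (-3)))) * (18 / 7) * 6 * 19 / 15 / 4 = -19 / 8266860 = -0.00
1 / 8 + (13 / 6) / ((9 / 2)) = 131 / 216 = 0.61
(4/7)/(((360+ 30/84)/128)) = 1024/5045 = 0.20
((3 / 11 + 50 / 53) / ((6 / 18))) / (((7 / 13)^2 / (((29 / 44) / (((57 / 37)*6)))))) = 128567933 / 143292072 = 0.90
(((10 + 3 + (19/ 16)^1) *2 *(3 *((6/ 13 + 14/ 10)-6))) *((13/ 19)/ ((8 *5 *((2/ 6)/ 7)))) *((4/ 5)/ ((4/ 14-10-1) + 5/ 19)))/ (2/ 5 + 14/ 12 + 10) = 80786349/ 96466000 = 0.84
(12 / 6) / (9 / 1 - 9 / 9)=1 / 4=0.25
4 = 4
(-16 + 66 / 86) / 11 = -655 / 473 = -1.38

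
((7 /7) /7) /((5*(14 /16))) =8 /245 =0.03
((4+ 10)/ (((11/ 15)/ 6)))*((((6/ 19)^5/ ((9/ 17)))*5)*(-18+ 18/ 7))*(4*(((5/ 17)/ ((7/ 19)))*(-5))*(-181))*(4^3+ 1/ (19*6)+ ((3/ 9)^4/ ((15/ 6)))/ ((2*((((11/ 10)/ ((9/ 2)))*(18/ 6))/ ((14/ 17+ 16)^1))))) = -31454643012480000/ 3241213591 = -9704588.15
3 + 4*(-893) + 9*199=-1778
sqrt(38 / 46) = sqrt(437) / 23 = 0.91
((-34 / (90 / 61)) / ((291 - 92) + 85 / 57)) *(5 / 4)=-19703 / 137136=-0.14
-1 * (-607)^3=223648543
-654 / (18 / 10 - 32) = 21.66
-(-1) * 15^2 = 225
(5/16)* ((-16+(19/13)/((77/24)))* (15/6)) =-48625/4004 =-12.14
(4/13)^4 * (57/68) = 3648/485537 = 0.01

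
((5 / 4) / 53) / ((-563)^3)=-5 / 37832151964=-0.00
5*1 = 5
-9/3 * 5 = -15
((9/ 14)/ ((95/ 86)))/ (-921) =-129/ 204155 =-0.00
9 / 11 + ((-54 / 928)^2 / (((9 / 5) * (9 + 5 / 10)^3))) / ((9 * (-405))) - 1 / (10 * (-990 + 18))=2018738985431 / 2467037437920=0.82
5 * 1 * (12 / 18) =10 / 3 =3.33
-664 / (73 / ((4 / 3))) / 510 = -1328 / 55845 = -0.02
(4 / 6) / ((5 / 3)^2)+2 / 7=92 / 175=0.53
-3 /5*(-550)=330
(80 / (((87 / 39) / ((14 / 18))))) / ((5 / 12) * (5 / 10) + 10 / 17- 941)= -990080 / 33373461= -0.03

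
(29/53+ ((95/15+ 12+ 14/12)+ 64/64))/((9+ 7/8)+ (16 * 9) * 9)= 8924/553691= 0.02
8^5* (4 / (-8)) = -16384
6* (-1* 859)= -5154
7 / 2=3.50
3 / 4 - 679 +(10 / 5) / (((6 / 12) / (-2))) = -2745 / 4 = -686.25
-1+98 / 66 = 0.48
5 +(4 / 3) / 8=31 / 6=5.17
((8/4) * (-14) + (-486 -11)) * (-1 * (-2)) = -1050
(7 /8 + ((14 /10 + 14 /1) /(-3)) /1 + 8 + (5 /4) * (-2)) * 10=12.42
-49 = -49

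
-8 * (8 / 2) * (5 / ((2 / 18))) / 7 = -1440 / 7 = -205.71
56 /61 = 0.92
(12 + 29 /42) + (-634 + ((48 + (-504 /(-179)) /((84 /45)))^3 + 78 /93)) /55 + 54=928824994341787 /410707625790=2261.52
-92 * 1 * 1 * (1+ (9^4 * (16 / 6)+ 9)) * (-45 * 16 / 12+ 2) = 93412016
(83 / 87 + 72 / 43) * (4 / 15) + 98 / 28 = 4.20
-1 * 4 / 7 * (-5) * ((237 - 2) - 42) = 551.43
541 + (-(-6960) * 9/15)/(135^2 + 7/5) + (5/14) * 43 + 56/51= 9071885089/16267062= 557.68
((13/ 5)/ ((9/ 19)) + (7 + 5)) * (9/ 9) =787/ 45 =17.49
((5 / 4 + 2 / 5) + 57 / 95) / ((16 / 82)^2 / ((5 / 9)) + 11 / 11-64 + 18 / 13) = -109265 / 2988852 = -0.04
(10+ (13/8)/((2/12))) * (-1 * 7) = -553/4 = -138.25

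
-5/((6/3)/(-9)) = 45/2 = 22.50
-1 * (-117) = 117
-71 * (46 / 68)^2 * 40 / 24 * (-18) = 563385 / 578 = 974.71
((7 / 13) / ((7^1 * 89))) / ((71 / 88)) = 88 / 82147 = 0.00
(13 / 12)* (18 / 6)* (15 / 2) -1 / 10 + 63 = 3491 / 40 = 87.28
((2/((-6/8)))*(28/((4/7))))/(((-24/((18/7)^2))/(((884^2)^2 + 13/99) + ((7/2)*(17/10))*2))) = 1209133490297102/55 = 21984245278129.13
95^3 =857375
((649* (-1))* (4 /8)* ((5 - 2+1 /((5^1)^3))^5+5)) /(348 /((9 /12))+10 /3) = -14929138610761947 /85571289062500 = -174.46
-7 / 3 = -2.33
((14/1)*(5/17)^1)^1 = 70/17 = 4.12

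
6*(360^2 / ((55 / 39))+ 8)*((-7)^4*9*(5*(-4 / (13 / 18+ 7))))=-47187376225920 / 1529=-30861593345.93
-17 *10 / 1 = -170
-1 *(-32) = 32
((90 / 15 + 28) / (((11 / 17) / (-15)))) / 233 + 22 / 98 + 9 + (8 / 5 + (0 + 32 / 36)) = 47079814 / 5651415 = 8.33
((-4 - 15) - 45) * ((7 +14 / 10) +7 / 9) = -587.38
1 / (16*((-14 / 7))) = -1 / 32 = -0.03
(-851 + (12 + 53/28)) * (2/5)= -23439/70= -334.84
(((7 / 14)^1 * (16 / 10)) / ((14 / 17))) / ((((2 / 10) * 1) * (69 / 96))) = 1088 / 161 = 6.76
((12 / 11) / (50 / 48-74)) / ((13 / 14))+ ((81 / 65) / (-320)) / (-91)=-0.02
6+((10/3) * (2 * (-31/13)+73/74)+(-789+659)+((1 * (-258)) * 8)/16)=-265.61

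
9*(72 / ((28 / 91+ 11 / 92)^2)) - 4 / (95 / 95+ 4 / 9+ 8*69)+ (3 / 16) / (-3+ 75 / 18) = 36937089519003 / 10405149608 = 3549.89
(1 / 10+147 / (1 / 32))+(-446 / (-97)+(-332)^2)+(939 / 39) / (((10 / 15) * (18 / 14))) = 2174483299 / 18915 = 114960.79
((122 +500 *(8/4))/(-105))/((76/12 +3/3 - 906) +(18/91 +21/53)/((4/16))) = 35139/2947370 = 0.01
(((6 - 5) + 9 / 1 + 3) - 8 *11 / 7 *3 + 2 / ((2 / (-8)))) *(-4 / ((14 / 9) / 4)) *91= 214344 / 7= 30620.57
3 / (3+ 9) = 1 / 4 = 0.25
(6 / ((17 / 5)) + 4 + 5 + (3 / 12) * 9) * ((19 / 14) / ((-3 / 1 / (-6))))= 16815 / 476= 35.33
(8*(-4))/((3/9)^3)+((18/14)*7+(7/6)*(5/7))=-5125/6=-854.17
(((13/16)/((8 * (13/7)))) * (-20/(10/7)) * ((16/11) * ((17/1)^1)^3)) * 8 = -481474/11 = -43770.36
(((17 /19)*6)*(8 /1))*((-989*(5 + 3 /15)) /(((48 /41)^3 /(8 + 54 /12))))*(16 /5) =-15063994049 /2736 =-5505845.78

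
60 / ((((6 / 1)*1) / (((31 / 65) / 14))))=31 / 91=0.34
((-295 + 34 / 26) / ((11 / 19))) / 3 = -72542 / 429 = -169.10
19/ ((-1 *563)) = -19/ 563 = -0.03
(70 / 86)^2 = 1225 / 1849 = 0.66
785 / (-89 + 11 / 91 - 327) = -14287 / 7569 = -1.89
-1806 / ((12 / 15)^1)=-4515 / 2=-2257.50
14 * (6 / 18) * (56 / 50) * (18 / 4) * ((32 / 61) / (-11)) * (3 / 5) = -56448 / 83875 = -0.67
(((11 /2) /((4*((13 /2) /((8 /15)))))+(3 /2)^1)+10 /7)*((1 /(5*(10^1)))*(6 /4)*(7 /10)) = 8303 /130000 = 0.06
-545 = -545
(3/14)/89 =3/1246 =0.00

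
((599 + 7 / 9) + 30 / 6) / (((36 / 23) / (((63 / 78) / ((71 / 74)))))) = 32423951 / 99684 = 325.27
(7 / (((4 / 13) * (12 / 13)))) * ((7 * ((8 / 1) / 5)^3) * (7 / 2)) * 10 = 1854944 / 75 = 24732.59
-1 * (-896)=896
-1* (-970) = 970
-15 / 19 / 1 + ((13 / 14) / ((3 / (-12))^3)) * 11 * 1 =-654.50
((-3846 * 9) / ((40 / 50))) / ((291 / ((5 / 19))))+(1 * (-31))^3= -109953851 / 3686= -29830.13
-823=-823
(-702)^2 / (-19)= -492804 / 19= -25937.05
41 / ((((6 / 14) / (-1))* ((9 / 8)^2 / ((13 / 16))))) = -14924 / 243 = -61.42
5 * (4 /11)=20 /11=1.82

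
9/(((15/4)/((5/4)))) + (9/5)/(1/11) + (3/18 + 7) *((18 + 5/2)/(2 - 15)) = 8969/780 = 11.50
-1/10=-0.10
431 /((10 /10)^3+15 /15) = 431 /2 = 215.50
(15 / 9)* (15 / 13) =25 / 13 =1.92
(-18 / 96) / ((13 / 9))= -27 / 208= -0.13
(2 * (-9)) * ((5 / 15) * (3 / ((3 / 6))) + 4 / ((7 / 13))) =-1188 / 7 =-169.71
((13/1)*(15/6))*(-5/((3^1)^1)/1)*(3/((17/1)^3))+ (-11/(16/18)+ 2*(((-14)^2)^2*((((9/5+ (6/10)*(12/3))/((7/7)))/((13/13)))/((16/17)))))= 67376959021/196520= 342850.39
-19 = -19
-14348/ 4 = -3587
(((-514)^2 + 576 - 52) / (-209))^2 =70076678400 / 43681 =1604282.83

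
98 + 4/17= 1670/17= 98.24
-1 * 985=-985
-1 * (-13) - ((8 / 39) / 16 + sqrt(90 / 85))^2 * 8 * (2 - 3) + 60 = 8 * sqrt(34) / 221 + 2106619 / 25857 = 81.68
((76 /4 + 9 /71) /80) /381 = 679 /1082040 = 0.00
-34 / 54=-17 / 27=-0.63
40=40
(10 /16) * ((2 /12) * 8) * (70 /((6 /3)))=175 /6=29.17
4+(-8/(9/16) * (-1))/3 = 236/27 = 8.74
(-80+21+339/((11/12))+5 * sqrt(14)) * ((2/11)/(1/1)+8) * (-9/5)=-553878/121 - 810 * sqrt(14)/11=-4853.03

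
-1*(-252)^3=16003008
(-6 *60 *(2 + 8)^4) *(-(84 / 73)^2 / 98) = 259200000 / 5329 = 48639.52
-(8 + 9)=-17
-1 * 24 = -24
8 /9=0.89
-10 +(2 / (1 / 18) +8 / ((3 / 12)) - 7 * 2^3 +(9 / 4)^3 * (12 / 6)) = 793 / 32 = 24.78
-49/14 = -7/2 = -3.50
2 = 2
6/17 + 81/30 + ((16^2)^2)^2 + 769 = 730144571569/170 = 4294968068.05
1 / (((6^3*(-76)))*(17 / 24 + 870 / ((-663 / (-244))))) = -221 / 1164165948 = -0.00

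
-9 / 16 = -0.56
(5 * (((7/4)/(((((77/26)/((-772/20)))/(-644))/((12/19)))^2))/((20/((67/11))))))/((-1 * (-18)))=49978108517792/12012275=4160586.44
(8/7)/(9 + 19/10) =80/763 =0.10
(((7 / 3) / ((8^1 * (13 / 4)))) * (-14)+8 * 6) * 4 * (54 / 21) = 43752 / 91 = 480.79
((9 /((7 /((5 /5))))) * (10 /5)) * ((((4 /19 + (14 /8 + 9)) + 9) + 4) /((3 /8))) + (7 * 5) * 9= 63747 /133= 479.30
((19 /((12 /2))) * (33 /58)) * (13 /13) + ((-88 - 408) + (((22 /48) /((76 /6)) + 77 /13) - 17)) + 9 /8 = -57775499 /114608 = -504.11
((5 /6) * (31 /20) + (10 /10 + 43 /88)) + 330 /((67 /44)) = 219.50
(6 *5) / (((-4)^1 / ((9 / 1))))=-135 / 2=-67.50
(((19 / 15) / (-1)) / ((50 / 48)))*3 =-456 / 125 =-3.65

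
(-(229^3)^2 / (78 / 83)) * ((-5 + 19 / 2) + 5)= -227428343096944817 / 156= -1457873994211184.72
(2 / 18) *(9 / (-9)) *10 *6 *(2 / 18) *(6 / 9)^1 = -40 / 81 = -0.49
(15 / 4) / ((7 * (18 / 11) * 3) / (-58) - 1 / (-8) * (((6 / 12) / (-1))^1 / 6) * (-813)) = 38280 / 80401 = 0.48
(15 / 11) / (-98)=-15 / 1078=-0.01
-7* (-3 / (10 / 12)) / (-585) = -14 / 325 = -0.04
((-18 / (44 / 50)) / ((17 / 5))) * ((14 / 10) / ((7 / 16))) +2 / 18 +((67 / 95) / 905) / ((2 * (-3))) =-5539062937 / 289391850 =-19.14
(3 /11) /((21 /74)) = 74 /77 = 0.96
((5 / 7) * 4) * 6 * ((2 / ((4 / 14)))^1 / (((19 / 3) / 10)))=3600 / 19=189.47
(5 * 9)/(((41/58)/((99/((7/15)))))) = 3875850/287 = 13504.70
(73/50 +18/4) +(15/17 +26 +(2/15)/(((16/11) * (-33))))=32.84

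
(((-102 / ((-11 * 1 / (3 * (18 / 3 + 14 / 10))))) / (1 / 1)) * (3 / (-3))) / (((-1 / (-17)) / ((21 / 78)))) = -673659 / 715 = -942.18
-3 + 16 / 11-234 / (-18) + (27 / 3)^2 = 1017 / 11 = 92.45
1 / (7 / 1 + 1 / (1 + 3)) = 4 / 29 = 0.14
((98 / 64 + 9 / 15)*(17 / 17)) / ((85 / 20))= 341 / 680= 0.50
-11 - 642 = -653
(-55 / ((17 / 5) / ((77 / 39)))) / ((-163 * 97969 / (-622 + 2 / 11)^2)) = 2729160000 / 3529137287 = 0.77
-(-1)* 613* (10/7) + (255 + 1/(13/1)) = 102902/91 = 1130.79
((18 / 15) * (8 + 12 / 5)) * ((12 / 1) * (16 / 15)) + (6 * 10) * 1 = 27468 / 125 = 219.74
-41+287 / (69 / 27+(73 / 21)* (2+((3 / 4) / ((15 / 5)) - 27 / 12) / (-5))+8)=-153668 / 5953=-25.81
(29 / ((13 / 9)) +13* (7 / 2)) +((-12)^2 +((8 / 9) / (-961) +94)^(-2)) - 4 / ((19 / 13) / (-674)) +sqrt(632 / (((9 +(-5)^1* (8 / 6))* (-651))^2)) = 2* sqrt(158) / 1519 +335367098873760205 / 163258539756988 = 2054.23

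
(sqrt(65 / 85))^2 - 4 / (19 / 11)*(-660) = 493927 / 323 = 1529.19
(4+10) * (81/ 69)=378/ 23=16.43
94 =94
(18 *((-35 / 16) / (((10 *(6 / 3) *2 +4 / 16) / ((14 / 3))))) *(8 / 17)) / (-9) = 280 / 1173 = 0.24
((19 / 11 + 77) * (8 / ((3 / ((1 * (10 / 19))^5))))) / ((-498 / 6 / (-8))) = 5542400000 / 6782035161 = 0.82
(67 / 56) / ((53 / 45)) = 1.02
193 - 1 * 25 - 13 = 155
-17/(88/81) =-15.65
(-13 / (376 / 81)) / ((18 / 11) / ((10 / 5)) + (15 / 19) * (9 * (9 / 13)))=-317889 / 651232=-0.49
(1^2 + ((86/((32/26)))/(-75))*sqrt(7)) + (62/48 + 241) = 5839/24 - 559*sqrt(7)/600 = 240.83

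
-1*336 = -336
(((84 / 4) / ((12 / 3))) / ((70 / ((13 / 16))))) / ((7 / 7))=39 / 640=0.06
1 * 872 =872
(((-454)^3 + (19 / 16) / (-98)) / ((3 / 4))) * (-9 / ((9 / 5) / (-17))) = -10605355254.71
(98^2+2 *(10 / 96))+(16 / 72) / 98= 33883655 / 3528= 9604.21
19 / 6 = 3.17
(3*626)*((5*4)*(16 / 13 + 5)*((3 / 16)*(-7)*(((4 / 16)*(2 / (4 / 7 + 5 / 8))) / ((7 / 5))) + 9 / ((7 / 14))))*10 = 2760941700 / 67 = 41208085.07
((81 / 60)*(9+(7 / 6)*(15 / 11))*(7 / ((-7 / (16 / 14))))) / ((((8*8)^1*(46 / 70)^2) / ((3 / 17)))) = -0.10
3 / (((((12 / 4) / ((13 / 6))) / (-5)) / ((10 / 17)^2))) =-3250 / 867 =-3.75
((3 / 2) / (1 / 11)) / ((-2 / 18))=-297 / 2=-148.50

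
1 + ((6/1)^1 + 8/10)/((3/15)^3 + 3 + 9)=2351/1501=1.57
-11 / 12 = -0.92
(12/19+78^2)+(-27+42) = 115893/19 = 6099.63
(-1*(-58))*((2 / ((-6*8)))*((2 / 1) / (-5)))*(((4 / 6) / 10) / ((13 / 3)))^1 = 29 / 1950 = 0.01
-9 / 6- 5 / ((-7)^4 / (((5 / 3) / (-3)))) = -64777 / 43218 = -1.50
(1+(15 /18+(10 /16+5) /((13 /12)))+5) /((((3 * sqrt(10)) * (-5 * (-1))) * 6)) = 469 * sqrt(10) /35100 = 0.04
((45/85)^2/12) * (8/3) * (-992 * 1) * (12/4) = -53568/289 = -185.36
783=783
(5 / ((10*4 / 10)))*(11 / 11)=5 / 4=1.25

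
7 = 7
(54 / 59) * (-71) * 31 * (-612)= 1232858.44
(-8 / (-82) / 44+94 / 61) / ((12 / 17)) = 721735 / 330132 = 2.19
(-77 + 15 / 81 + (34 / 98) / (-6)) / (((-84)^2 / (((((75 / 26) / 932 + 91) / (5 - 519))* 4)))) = 448546061735 / 58135418070912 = 0.01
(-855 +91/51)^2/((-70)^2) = 473367049/3186225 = 148.57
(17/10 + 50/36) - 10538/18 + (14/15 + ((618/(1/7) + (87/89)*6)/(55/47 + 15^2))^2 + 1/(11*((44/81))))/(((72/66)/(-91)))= -31274.91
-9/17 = -0.53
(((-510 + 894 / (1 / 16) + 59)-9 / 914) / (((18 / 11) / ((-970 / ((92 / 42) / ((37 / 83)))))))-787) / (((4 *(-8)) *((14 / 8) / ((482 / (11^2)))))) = 4218377334138697 / 35468822928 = 118931.98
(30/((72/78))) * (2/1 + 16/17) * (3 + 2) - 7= 8006/17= 470.94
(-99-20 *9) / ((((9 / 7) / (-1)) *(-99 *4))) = -217 / 396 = -0.55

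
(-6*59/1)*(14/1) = -4956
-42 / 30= -7 / 5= -1.40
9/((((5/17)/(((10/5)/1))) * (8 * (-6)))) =-51/40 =-1.28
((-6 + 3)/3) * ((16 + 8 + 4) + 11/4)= -123/4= -30.75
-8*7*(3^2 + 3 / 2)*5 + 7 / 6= -17633 / 6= -2938.83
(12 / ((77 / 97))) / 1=1164 / 77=15.12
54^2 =2916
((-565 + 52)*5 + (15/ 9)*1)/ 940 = -769/ 282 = -2.73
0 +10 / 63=10 / 63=0.16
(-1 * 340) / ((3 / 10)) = -3400 / 3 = -1133.33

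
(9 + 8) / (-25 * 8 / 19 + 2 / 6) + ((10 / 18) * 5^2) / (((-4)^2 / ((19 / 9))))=124051 / 752976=0.16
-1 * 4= -4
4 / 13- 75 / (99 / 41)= -13193 / 429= -30.75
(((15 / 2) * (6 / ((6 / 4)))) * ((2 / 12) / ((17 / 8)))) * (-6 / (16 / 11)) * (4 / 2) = -330 / 17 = -19.41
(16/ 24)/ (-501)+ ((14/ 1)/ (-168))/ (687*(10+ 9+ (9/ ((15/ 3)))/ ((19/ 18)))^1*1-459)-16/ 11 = -3815399705/ 2620678896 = -1.46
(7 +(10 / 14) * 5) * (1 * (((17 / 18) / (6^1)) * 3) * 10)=3145 / 63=49.92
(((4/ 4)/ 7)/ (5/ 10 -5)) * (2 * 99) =-44/ 7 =-6.29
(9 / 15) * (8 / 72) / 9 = 1 / 135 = 0.01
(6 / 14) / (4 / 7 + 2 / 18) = 27 / 43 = 0.63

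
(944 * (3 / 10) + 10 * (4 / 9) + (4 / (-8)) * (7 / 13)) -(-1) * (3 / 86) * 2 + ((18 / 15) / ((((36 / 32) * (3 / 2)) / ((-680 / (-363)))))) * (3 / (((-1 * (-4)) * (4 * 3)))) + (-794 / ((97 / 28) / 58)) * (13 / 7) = -24400.14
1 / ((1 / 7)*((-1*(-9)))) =7 / 9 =0.78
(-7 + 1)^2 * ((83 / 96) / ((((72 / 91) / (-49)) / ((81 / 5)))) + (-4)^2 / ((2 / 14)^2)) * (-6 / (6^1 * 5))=960939 / 1600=600.59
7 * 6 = 42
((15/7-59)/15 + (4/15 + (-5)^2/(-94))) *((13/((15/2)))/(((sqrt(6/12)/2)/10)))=-389012 *sqrt(2)/2961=-185.80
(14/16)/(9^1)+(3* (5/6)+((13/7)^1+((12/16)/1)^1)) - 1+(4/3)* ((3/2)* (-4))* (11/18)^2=5519/4536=1.22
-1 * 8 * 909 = -7272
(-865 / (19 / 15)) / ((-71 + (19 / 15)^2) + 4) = 2919375 / 279566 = 10.44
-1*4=-4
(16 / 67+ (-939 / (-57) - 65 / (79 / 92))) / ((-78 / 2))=5931815 / 3922113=1.51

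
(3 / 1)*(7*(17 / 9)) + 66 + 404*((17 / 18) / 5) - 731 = -24706 / 45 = -549.02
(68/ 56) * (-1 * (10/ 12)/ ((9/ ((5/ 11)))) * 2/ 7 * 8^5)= -6963200/ 14553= -478.47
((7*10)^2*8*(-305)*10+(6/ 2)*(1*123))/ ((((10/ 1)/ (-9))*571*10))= 1076036679/ 57100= 18844.78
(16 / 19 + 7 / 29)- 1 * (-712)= 392909 / 551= 713.08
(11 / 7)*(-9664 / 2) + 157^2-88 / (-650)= 38802383 / 2275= 17055.99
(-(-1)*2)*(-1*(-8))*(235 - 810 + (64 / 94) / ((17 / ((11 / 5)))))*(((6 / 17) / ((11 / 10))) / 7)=-440980416 / 1045891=-421.63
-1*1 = -1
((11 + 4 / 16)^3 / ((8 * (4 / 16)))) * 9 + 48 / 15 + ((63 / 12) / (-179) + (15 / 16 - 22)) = 731962187 / 114560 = 6389.33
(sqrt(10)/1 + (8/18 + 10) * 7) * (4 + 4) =8 * sqrt(10) + 5264/9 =610.19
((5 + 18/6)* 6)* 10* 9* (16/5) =13824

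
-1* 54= -54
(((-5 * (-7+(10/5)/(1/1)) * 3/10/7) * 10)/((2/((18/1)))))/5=135/7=19.29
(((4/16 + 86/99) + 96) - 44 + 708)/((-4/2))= -301403/792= -380.56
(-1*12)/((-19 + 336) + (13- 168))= -2/27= -0.07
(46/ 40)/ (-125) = -23/ 2500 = -0.01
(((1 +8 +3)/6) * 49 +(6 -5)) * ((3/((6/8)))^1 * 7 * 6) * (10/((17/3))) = 498960/17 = 29350.59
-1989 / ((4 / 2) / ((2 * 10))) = -19890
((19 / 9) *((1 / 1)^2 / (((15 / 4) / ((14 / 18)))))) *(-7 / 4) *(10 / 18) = -931 / 2187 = -0.43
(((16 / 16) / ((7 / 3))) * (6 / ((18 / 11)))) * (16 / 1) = 176 / 7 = 25.14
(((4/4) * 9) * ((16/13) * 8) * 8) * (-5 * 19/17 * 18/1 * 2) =-142618.64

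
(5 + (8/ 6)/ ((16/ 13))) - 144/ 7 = -1217/ 84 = -14.49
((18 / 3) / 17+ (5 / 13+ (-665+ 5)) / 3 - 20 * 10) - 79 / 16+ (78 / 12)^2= -4054445 / 10608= -382.21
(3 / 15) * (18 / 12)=3 / 10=0.30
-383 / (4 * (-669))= 383 / 2676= 0.14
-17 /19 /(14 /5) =-85 /266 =-0.32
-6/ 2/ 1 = -3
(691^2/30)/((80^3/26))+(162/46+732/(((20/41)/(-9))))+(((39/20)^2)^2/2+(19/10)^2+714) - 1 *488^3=-20530345799439349/176640000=-116227048.23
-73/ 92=-0.79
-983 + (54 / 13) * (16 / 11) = -139705 / 143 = -976.96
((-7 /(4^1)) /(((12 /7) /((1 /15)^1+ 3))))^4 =1613227676641 /16796160000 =96.05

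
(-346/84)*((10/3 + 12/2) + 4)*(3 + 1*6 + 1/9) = -283720/567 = -500.39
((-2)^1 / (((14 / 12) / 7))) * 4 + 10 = -38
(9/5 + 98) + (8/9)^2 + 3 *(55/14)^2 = 11660219/79380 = 146.89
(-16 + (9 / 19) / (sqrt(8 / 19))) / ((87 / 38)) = -608 / 87 + 3 * sqrt(38) / 58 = -6.67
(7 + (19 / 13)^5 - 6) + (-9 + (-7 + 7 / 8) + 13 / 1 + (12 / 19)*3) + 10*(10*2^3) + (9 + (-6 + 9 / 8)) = 5725229730 / 7054567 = 811.56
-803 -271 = -1074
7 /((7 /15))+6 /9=47 /3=15.67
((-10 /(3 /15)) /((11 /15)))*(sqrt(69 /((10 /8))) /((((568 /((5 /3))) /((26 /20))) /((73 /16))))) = -23725*sqrt(345) /49984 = -8.82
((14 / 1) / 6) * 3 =7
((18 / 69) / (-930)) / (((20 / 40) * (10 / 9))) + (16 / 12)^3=1140557 / 481275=2.37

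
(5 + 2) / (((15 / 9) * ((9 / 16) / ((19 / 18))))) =1064 / 135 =7.88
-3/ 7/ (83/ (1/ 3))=-0.00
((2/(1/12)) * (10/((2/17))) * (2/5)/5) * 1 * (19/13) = 15504/65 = 238.52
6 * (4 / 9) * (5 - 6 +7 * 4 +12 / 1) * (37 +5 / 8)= 3913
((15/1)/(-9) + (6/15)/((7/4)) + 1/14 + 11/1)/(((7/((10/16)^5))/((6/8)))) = 180625/1835008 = 0.10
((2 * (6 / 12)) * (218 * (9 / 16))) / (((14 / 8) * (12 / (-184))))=-7521 / 7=-1074.43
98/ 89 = 1.10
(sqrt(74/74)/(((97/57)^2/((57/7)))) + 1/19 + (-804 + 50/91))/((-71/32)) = 59538578304/165005633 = 360.83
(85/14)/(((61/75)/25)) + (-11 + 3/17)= 2552239/14518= 175.80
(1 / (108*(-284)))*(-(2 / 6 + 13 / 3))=7 / 46008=0.00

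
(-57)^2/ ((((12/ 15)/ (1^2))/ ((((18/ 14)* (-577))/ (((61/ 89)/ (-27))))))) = 202717764855/ 1708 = 118687215.96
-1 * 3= -3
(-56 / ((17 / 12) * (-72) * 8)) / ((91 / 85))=5 / 78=0.06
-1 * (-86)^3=636056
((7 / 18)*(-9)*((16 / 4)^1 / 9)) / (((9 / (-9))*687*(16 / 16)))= 14 / 6183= 0.00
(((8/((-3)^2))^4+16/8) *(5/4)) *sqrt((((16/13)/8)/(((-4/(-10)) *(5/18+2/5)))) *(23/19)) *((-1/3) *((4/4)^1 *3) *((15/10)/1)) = -215225 *sqrt(693082)/43935372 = -4.08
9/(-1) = -9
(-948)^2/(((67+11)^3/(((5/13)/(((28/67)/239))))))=499685665/1199562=416.56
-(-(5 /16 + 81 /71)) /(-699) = -1651 /794064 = -0.00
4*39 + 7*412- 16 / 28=21276 / 7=3039.43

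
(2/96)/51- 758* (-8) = 14844673/2448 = 6064.00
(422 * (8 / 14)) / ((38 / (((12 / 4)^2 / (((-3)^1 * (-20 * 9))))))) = 211 / 1995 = 0.11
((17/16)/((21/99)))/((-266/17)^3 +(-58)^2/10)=-4593655/3204761056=-0.00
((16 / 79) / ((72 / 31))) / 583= 62 / 414513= 0.00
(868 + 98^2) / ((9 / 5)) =52360 / 9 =5817.78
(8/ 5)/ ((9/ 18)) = 16/ 5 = 3.20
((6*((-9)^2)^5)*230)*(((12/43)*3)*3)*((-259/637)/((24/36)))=-28841704265439720/3913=-7370739653830.75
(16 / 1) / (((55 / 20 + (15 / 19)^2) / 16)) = 369664 / 4871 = 75.89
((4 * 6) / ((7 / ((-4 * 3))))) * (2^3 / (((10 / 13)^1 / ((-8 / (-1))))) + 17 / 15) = -24288 / 7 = -3469.71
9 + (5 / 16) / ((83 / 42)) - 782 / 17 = -24463 / 664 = -36.84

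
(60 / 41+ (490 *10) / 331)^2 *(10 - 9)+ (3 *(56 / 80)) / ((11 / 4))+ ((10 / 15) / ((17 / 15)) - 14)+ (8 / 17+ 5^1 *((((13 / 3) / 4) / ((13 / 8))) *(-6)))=40026204030474 / 172200858335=232.44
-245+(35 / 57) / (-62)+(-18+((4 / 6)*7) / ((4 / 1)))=-462677 / 1767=-261.84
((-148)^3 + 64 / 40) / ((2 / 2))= -16208952 / 5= -3241790.40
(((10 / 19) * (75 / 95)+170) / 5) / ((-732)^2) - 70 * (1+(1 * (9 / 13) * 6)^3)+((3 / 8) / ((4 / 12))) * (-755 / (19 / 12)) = -298728507275569 / 53121390426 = -5623.51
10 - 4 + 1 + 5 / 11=7.45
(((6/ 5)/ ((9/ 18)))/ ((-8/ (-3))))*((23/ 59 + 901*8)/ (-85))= -765531/ 10030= -76.32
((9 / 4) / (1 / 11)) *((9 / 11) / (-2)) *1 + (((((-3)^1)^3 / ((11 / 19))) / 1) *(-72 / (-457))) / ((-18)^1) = -390771 / 40216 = -9.72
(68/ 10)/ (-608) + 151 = 229503/ 1520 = 150.99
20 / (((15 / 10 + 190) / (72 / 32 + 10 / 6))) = 470 / 1149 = 0.41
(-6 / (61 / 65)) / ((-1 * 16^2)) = 195 / 7808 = 0.02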